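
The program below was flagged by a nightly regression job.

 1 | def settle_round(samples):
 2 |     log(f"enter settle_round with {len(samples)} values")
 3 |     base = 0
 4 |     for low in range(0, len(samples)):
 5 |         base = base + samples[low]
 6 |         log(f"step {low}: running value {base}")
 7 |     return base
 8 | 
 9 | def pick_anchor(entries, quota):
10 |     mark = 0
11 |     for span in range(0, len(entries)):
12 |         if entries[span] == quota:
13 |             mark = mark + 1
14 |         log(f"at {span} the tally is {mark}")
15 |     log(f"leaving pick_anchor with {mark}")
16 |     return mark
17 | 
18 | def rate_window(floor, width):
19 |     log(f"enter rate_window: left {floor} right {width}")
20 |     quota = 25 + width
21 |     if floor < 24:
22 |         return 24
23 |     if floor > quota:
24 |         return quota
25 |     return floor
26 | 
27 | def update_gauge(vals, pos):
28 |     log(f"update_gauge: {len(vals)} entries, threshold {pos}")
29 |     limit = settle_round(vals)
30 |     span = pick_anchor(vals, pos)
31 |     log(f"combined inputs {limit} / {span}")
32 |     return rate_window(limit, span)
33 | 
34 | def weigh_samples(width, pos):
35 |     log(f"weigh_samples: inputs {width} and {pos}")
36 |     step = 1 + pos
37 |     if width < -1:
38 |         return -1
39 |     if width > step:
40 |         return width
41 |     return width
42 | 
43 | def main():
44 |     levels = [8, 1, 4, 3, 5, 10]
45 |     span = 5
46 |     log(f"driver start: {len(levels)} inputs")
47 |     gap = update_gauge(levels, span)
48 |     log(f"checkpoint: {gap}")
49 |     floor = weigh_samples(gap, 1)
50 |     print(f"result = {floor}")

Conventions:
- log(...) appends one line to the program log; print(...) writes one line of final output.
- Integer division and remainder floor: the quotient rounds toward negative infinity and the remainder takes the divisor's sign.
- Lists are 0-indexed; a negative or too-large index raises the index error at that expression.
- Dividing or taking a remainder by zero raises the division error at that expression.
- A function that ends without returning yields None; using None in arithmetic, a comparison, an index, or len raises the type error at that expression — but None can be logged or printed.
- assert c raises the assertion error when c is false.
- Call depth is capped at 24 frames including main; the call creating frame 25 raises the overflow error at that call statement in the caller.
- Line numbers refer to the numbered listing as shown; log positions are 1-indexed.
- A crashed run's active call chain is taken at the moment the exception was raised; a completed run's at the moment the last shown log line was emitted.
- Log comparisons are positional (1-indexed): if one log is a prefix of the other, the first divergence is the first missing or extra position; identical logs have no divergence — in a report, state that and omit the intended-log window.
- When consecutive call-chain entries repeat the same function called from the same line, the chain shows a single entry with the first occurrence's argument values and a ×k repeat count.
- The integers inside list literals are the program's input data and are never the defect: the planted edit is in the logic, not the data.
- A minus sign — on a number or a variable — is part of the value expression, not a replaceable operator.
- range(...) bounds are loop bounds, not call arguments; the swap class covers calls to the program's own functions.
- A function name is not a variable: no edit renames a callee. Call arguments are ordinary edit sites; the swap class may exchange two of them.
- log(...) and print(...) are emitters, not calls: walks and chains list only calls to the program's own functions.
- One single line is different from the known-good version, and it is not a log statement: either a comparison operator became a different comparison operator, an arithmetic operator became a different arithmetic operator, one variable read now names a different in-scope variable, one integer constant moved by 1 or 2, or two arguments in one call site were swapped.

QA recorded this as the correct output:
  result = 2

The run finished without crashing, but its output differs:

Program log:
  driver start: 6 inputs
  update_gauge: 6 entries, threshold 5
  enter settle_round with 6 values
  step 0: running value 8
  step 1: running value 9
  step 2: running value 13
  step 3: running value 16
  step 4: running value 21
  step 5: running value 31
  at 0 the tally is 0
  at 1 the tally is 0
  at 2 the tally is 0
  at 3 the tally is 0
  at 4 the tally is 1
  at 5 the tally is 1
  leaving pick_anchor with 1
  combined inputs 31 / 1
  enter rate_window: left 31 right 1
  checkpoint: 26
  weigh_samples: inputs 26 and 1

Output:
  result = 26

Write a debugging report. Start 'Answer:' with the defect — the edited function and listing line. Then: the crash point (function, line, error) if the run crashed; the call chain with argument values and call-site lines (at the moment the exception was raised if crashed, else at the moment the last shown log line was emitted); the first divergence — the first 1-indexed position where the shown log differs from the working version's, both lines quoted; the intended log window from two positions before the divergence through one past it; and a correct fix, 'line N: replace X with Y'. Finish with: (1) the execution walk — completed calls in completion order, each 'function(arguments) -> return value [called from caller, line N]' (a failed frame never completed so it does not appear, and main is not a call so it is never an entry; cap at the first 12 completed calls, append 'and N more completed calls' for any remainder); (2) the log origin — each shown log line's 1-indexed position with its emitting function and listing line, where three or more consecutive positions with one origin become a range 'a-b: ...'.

Answer: the defect is in weigh_samples at line 40.
Core observation: Nothing in the log betrays the bug — only the output does.
Call chain: main -> weigh_samples(26, 1) (called at line 49).
First divergence: none (the log streams are identical).
Execution walk:
  settle_round([8, 1, 4, 3, 5, 10]) -> 31  [called from update_gauge, line 29]
  pick_anchor([8, 1, 4, 3, 5, 10], 5) -> 1  [called from update_gauge, line 30]
  rate_window(31, 1) -> 26  [called from update_gauge, line 32]
  update_gauge([8, 1, 4, 3, 5, 10], 5) -> 26  [called from main, line 47]
  weigh_samples(26, 1) -> 26  [called from main, line 49]
Log origins:
  1 — main, line 46
  2 — update_gauge, line 28
  3 — settle_round, line 2
  4-9 — settle_round, line 6
  10-15 — pick_anchor, line 14
  16 — pick_anchor, line 15
  17 — update_gauge, line 31
  18 — rate_window, line 19
  19 — main, line 48
  20 — weigh_samples, line 35
A correct fix: line 40: replace `width` with `step`.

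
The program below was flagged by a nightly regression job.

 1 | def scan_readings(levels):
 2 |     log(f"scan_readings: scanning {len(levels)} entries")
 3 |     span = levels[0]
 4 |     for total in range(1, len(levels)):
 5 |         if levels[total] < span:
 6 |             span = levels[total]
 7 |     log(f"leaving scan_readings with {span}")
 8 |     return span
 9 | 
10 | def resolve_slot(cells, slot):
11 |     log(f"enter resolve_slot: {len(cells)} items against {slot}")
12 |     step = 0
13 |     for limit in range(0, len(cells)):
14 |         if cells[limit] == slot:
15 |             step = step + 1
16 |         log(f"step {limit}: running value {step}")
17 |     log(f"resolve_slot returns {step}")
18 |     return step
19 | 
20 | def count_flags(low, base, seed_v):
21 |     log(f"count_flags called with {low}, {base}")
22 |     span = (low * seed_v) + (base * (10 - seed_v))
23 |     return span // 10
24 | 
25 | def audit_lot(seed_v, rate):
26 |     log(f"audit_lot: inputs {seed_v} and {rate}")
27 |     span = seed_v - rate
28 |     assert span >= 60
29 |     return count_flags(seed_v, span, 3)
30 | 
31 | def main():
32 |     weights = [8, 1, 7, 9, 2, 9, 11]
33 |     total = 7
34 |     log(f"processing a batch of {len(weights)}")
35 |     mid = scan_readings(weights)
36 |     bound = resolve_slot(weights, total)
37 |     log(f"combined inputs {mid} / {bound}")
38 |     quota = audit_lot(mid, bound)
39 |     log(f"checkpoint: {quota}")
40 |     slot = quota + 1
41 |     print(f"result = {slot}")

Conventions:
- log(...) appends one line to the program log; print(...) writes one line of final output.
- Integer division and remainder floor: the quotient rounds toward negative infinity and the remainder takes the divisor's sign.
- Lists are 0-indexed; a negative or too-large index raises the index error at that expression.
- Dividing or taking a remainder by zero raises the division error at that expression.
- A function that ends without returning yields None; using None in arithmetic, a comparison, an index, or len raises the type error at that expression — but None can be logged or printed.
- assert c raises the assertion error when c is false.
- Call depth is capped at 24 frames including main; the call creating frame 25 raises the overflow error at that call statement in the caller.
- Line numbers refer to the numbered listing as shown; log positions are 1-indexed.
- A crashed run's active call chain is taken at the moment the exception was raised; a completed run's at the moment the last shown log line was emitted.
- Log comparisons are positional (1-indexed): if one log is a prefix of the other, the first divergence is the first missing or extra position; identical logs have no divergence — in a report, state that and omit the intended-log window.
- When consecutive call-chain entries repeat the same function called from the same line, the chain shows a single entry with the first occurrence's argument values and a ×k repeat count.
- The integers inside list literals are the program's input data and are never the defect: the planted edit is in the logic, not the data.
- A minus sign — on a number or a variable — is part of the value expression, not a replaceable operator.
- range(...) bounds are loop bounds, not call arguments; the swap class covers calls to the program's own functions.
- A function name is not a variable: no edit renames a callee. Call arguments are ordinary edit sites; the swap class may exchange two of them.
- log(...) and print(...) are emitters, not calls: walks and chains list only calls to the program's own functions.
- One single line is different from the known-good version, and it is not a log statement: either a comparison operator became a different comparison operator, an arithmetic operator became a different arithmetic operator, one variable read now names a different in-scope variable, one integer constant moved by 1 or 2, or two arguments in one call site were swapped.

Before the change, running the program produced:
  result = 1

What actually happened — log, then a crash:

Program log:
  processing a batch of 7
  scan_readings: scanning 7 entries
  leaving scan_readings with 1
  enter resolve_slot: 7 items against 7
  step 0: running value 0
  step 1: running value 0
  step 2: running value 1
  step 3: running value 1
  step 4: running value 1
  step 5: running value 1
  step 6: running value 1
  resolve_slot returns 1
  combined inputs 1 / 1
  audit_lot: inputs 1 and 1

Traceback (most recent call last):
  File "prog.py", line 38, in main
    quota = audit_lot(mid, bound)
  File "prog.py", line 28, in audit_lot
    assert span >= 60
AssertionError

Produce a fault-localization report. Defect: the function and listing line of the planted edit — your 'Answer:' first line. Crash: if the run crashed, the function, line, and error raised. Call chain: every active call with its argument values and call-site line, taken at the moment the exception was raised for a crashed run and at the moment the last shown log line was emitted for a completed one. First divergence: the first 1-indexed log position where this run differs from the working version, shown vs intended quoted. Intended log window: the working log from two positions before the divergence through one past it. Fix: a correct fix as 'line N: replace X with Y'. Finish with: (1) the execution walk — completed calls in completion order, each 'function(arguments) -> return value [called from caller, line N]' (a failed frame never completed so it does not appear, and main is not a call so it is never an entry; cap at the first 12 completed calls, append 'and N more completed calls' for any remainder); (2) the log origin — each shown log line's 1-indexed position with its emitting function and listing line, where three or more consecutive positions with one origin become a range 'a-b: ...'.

Answer: the defect is in audit_lot at line 28.
Key observation: Only 14 log lines were emitted before the run died; the intended continuation was 'count_flags called with 1, 0'.
Crash: audit_lot, line 28, AssertionError.
Call chain: main -> audit_lot(1, 1) (called at line 38).
First divergence: position 15; the shown log stops at 14 lines while the working version next logs 'count_flags called with 1, 0'.
Intended log window:
  13: combined inputs 1 / 1
  14: audit_lot: inputs 1 and 1
  15: count_flags called with 1, 0
  16: checkpoint: 0
Execution walk:
  scan_readings([8, 1, 7, 9, 2, 9, 11]) -> 1  [called from main, line 35]
  resolve_slot([8, 1, 7, 9, 2, 9, 11], 7) -> 1  [called from main, line 36]
Log origin:
  1: from main, line 34
  2: from scan_readings, line 2
  3: from scan_readings, line 7
  4: from resolve_slot, line 11
  5-11: from resolve_slot, line 16
  12: from resolve_slot, line 17
  13: from main, line 37
  14: from audit_lot, line 26
A correct fix: line 28: replace `>=` with `<=`.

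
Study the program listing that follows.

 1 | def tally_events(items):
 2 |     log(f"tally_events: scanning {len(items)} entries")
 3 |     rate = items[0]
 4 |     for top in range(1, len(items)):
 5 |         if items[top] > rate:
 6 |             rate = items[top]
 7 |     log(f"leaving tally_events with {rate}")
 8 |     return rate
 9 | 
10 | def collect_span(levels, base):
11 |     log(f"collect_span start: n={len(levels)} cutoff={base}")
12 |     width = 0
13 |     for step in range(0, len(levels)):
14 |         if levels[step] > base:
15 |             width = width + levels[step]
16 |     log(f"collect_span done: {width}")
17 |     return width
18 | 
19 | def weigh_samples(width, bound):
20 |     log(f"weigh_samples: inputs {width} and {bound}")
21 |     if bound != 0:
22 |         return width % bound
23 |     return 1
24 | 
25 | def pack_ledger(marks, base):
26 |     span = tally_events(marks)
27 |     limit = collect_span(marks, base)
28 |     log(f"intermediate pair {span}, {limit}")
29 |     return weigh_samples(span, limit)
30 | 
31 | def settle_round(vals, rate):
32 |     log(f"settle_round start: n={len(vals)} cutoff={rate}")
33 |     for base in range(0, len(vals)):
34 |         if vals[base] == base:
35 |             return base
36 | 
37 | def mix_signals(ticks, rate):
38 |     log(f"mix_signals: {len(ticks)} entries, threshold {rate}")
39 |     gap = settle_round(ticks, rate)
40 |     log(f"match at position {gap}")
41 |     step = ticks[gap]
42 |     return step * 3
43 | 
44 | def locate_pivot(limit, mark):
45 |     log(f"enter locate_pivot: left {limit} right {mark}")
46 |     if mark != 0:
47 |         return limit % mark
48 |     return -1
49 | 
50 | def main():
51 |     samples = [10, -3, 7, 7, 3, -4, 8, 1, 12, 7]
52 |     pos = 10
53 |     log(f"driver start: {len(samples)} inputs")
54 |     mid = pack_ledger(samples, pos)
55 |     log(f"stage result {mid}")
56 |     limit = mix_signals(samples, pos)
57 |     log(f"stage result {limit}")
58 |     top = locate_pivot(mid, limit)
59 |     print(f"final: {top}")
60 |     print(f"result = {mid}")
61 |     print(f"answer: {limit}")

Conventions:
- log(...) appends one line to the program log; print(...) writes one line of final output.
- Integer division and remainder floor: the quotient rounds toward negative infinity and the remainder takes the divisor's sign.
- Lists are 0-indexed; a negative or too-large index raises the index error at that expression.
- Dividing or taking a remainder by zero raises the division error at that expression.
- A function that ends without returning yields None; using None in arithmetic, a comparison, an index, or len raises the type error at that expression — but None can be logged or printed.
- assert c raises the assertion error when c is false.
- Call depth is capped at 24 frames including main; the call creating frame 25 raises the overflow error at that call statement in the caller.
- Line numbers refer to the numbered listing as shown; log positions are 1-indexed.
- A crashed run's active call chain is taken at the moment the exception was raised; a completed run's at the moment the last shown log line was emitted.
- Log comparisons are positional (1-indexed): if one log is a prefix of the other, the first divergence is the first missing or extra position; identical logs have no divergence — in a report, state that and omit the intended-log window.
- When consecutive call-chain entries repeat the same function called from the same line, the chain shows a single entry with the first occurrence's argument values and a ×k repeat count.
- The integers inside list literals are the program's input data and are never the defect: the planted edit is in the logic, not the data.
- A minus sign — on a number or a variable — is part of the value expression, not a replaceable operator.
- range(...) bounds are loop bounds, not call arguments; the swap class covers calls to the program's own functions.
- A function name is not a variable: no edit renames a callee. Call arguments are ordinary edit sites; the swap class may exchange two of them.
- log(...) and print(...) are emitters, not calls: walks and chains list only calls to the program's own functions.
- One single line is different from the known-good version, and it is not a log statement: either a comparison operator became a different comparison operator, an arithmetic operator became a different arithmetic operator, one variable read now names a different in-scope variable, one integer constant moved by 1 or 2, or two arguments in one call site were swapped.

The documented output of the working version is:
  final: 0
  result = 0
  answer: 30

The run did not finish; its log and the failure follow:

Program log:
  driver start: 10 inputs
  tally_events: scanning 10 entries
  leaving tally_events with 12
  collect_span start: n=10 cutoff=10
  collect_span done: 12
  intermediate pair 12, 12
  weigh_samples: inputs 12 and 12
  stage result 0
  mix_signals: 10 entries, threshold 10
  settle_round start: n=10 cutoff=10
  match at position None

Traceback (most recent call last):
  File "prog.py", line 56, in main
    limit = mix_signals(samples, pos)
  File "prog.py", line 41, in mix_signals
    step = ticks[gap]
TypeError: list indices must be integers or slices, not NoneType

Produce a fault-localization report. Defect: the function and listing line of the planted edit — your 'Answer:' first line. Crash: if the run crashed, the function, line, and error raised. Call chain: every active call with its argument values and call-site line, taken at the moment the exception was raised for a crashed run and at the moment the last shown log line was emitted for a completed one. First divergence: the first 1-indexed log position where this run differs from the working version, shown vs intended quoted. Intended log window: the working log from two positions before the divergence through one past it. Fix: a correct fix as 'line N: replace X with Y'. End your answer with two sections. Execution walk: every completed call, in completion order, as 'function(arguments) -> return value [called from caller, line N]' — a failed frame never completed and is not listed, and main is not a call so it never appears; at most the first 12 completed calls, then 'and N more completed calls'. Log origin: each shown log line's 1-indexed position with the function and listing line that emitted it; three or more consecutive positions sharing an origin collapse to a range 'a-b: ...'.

Answer: the defect is in settle_round at line 34.
Key observation: Position 11 is the first bad log line: 'match at position None' should read 'match at position 0'.
Crash: mix_signals, line 41, TypeError.
Call chain: main -> mix_signals([10, -3, 7, 7, 3, -4, 8, 1, 12, 7], 10) (called at line 56).
First divergence: position 11 — shown 'match at position None', intended 'match at position 0'.
Intended log window:
  9: mix_signals: 10 entries, threshold 10
  10: settle_round start: n=10 cutoff=10
  11: match at position 0
  12: stage result 30
Execution walk:
  tally_events([10, -3, 7, 7, 3, -4, 8, 1, 12, 7]) -> 12  [called from pack_ledger, line 26]
  collect_span([10, -3, 7, 7, 3, -4, 8, 1, 12, 7], 10) -> 12  [called from pack_ledger, line 27]
  weigh_samples(12, 12) -> 0  [called from pack_ledger, line 29]
  pack_ledger([10, -3, 7, 7, 3, -4, 8, 1, 12, 7], 10) -> 0  [called from main, line 54]
  settle_round([10, -3, 7, 7, 3, -4, 8, 1, 12, 7], 10) -> None  [called from mix_signals, line 39]
Log line origins:
  1: logged in main at line 53
  2: logged in tally_events at line 2
  3: logged in tally_events at line 7
  4: logged in collect_span at line 11
  5: logged in collect_span at line 16
  6: logged in pack_ledger at line 28
  7: logged in weigh_samples at line 20
  8: logged in main at line 55
  9: logged in mix_signals at line 38
  10: logged in settle_round at line 32
  11: logged in mix_signals at line 40
A correct fix: line 34: replace `vals[base] == base` with `vals[base] == rate`.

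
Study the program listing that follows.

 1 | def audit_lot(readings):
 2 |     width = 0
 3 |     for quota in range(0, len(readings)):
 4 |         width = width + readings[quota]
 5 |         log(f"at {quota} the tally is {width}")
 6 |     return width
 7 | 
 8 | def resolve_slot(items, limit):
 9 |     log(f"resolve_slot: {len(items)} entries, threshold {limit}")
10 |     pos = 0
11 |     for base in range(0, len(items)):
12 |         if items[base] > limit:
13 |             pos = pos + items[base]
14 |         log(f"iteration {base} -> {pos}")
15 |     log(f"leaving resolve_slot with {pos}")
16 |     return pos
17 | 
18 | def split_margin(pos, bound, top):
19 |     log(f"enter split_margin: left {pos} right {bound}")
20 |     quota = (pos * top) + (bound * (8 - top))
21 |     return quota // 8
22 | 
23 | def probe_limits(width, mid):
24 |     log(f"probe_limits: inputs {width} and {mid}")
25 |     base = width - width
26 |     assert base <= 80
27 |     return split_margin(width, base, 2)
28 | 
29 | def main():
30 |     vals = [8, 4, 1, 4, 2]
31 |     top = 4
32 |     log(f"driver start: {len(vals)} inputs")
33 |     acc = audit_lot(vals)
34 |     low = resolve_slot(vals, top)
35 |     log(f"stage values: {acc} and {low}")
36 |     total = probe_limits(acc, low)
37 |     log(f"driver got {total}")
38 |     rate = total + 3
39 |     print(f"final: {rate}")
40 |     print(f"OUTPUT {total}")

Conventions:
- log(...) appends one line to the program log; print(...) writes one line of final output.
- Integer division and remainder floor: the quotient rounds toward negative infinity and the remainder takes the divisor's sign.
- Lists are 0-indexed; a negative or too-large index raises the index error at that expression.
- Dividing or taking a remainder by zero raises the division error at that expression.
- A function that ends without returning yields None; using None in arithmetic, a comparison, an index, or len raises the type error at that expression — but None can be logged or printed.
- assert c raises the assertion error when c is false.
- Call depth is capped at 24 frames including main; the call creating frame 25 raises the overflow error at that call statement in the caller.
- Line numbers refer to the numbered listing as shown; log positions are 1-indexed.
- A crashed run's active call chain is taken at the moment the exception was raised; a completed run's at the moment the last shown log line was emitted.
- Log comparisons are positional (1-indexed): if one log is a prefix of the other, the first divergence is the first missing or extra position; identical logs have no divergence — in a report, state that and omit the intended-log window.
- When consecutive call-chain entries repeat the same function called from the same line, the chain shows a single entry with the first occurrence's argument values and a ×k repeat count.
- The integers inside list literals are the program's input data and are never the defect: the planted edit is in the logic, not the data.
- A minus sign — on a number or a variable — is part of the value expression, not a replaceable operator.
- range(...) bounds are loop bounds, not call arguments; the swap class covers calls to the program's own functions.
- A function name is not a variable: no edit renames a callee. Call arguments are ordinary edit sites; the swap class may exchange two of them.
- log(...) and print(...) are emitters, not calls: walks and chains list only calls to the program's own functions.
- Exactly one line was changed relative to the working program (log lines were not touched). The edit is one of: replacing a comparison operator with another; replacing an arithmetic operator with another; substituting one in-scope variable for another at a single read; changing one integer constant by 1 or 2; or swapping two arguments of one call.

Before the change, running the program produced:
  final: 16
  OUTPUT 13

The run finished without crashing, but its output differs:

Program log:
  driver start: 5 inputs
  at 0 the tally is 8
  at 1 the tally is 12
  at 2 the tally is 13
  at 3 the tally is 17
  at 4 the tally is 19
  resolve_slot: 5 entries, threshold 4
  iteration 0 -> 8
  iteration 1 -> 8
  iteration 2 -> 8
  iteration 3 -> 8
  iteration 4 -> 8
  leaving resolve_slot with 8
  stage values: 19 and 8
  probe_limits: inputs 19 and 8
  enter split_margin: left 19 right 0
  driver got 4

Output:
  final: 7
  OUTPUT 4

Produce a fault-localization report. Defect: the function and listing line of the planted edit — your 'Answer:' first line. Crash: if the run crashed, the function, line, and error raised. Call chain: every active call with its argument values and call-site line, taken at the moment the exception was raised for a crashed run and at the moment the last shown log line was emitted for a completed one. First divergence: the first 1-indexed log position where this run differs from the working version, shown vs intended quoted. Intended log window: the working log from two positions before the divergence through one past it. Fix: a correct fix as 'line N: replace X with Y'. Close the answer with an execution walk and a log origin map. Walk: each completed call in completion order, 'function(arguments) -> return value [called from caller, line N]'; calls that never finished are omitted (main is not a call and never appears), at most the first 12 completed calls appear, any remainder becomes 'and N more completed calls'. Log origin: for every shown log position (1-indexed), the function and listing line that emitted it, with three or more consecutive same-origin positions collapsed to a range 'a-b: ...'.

Answer: the defect is in probe_limits at line 25.
The tell: Log line 16 is where behavior first shows: 'enter split_margin: left 19 right 0' appears instead of 'enter split_margin: left 19 right 11'.
Call chain: main.
First divergence: at position 16 the run shows 'enter split_margin: left 19 right 0' where the working version logs 'enter split_margin: left 19 right 11'.
Intended log window:
  14: stage values: 19 and 8
  15: probe_limits: inputs 19 and 8
  16: enter split_margin: left 19 right 11
  17: driver got 13
Execution walk:
  audit_lot([8, 4, 1, 4, 2]) -> 19  [called from main, line 33]
  resolve_slot([8, 4, 1, 4, 2], 4) -> 8  [called from main, line 34]
  split_margin(19, 0, 2) -> 4  [called from probe_limits, line 27]
  probe_limits(19, 8) -> 4  [called from main, line 36]
Origin of each log line:
  1 — main, line 32
  2-6 — audit_lot, line 5
  7 — resolve_slot, line 9
  8-12 — resolve_slot, line 14
  13 — resolve_slot, line 15
  14 — main, line 35
  15 — probe_limits, line 24
  16 — split_margin, line 19
  17 — main, line 37
A correct fix: line 25: replace `width - width` with `width - mid`.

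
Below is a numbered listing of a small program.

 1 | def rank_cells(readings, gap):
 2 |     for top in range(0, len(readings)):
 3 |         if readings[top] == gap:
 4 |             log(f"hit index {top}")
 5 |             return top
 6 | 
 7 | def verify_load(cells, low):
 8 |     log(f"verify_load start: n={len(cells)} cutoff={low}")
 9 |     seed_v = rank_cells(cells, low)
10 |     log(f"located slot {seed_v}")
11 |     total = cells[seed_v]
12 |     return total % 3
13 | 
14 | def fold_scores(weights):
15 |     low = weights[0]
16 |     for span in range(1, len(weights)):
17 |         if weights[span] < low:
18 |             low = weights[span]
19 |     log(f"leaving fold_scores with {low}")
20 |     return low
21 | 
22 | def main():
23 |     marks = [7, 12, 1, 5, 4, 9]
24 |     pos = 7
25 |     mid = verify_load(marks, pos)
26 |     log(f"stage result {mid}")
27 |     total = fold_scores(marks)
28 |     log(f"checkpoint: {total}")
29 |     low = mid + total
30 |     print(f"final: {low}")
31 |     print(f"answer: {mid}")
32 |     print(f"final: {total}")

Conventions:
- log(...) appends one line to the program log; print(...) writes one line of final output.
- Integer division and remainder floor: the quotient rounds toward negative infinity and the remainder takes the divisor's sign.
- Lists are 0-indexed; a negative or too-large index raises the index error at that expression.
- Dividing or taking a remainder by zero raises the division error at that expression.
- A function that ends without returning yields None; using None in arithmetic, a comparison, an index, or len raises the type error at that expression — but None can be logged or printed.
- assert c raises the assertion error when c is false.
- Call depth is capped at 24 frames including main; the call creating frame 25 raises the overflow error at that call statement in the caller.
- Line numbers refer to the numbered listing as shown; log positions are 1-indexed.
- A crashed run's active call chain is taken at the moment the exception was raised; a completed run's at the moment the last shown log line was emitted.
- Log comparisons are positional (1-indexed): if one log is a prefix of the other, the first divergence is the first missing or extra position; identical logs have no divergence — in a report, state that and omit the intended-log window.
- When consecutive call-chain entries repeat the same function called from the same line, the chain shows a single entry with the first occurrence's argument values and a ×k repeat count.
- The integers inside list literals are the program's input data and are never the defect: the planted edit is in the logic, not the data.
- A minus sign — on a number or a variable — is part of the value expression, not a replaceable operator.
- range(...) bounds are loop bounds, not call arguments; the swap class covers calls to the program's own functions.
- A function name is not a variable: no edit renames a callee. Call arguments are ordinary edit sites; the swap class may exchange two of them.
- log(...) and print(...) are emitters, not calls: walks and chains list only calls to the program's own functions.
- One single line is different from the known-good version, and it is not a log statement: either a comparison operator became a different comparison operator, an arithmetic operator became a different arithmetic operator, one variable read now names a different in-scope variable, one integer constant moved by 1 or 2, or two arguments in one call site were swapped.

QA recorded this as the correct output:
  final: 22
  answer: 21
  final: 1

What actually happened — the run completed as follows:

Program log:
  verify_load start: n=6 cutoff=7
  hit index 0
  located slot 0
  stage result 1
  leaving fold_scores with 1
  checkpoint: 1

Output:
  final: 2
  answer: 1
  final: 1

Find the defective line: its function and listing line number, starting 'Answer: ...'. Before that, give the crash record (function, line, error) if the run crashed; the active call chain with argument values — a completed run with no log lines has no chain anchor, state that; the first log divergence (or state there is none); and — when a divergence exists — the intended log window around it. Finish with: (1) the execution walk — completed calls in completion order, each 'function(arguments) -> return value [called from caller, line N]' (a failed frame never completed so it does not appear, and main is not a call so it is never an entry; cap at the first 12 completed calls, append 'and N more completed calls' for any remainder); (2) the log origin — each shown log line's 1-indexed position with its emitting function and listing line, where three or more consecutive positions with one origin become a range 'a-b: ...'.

Answer: the defect is in verify_load at line 12.
Key observation: Everything matches until log position 4, which reads 'stage result 1' in place of 'stage result 21'.
Call chain: main.
First divergence: position 4 — shown 'stage result 1', intended 'stage result 21'.
Intended log window:
  2: hit index 0
  3: located slot 0
  4: stage result 21
  5: leaving fold_scores with 1
Execution walk:
  rank_cells([7, 12, 1, 5, 4, 9], 7) -> 0  [called from verify_load, line 9]
  verify_load([7, 12, 1, 5, 4, 9], 7) -> 1  [called from main, line 25]
  fold_scores([7, 12, 1, 5, 4, 9]) -> 1  [called from main, line 27]
Log line origins:
  1 — verify_load, line 8
  2 — rank_cells, line 4
  3 — verify_load, line 10
  4 — main, line 26
  5 — fold_scores, line 19
  6 — main, line 28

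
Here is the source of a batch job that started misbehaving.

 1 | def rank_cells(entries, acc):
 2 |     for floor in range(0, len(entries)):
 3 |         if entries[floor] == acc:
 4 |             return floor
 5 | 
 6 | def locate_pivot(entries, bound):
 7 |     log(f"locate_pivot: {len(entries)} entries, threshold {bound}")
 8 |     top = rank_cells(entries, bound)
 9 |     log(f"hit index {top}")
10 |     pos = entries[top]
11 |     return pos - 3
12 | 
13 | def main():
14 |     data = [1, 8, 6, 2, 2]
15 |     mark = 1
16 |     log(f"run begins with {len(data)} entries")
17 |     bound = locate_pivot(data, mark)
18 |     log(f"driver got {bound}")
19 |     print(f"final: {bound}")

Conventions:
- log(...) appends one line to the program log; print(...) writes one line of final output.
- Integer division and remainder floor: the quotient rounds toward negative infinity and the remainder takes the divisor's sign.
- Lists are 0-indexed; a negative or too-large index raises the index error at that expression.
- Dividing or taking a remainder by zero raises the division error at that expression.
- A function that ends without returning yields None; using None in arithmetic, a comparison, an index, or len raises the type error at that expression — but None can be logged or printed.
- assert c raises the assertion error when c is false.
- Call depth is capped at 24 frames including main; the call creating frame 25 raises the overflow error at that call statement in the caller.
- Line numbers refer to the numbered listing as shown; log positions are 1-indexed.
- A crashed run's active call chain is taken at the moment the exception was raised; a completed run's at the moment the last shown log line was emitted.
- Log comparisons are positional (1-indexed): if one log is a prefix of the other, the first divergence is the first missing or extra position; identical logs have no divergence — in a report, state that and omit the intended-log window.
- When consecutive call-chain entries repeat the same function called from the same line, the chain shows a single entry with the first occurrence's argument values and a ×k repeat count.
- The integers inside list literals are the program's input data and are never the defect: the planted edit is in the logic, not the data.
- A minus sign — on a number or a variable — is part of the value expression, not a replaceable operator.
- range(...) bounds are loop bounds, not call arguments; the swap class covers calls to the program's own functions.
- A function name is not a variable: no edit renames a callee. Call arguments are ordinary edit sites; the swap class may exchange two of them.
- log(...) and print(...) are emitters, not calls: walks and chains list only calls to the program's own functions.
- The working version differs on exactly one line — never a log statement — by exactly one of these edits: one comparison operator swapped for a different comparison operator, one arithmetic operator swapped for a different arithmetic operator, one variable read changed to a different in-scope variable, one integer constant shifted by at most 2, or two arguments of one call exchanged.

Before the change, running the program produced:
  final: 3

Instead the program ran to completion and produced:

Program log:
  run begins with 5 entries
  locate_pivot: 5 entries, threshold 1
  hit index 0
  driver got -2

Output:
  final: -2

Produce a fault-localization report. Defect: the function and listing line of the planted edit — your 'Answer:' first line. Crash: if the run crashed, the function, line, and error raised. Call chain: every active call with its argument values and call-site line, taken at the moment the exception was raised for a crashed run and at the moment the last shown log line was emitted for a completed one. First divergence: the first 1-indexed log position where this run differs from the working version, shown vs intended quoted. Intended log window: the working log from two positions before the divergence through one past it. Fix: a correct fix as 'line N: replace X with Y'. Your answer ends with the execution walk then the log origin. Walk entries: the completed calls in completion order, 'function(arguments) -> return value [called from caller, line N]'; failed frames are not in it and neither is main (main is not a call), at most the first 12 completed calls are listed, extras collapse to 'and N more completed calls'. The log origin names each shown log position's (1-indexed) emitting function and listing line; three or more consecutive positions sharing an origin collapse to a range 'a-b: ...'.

Answer: the defect is in locate_pivot at line 11.
The tell: The earliest visible damage is log position 4 — 'driver got -2' rather than the intended 'driver got 3'.
Call chain: main.
First divergence: position 4; shown 'driver got -2' vs intended 'driver got 3'.
Intended log window:
  2: locate_pivot: 5 entries, threshold 1
  3: hit index 0
  4: driver got 3
Execution walk:
  rank_cells([1, 8, 6, 2, 2], 1) -> 0  [called from locate_pivot, line 8]
  locate_pivot([1, 8, 6, 2, 2], 1) -> -2  [called from main, line 17]
Log line origins:
  1: emitted by main (line 16)
  2: emitted by locate_pivot (line 7)
  3: emitted by locate_pivot (line 9)
  4: emitted by main (line 18)
A correct fix: line 11: replace `-` with `*`.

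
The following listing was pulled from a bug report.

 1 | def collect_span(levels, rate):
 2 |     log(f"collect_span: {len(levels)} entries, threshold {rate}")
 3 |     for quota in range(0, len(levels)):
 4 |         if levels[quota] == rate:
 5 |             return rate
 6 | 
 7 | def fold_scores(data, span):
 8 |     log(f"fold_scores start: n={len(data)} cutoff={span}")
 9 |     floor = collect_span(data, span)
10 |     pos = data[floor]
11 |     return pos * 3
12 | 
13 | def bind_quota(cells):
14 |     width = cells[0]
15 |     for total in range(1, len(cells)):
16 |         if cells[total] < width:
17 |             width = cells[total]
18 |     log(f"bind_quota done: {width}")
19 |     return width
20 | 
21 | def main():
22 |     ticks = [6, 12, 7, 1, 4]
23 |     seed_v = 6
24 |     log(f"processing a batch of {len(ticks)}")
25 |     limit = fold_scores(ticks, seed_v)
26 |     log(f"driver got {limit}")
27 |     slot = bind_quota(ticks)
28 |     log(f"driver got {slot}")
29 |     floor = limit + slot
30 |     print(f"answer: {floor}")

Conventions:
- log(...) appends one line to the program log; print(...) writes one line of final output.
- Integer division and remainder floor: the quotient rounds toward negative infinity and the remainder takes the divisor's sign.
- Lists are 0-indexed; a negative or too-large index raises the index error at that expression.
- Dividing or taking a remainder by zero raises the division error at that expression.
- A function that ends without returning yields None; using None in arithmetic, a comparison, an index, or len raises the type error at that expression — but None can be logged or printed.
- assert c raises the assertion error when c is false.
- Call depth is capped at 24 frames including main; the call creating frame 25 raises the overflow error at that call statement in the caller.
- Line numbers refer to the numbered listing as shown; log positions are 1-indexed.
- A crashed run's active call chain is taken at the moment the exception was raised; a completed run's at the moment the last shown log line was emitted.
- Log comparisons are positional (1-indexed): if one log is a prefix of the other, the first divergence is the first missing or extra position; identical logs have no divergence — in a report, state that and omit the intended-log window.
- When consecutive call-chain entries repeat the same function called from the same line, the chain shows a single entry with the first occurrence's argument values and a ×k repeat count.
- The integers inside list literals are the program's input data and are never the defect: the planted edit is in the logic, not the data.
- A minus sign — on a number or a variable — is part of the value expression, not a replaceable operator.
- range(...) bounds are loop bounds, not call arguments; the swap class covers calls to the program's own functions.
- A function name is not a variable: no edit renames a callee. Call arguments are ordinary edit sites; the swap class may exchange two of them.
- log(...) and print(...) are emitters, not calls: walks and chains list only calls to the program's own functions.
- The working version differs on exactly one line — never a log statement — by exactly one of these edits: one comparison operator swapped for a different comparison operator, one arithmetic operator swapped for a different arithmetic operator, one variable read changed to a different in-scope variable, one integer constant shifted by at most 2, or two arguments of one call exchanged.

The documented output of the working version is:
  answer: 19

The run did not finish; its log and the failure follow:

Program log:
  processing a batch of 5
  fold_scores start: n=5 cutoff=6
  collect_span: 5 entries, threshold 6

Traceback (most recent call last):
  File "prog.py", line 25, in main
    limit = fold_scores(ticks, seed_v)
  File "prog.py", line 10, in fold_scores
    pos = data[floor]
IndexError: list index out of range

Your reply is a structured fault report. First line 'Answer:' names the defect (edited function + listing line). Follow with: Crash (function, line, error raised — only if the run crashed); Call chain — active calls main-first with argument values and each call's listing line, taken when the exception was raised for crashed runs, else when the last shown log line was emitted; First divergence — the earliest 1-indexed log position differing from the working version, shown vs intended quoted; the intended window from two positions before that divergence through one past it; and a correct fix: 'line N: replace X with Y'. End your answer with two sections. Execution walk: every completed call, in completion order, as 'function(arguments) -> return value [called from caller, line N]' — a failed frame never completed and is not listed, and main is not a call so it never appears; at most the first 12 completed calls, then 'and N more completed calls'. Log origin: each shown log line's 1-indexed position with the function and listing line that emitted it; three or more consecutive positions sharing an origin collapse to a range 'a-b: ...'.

Answer: the defect is in collect_span at line 5.
The tell: After 3 matching log lines the faulty run goes silent, while the working version continues with 'driver got 18'.
Crash: fold_scores, line 10, IndexError.
Call chain: main -> fold_scores([6, 12, 7, 1, 4], 6) (called at line 25).
First divergence: position 4; the shown log stops at 3 lines while the working version next logs 'driver got 18'.
Intended log window:
  2: fold_scores start: n=5 cutoff=6
  3: collect_span: 5 entries, threshold 6
  4: driver got 18
  5: bind_quota done: 1
Execution walk:
  collect_span([6, 12, 7, 1, 4], 6) -> 6  [called from fold_scores, line 9]
Origin of each log line:
  1: from main, line 24
  2: from fold_scores, line 8
  3: from collect_span, line 2
A correct fix: line 5: replace `rate` with `quota`.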